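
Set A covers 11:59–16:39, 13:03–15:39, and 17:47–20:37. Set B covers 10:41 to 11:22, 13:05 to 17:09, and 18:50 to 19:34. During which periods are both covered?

First set merges to 11:59-16:39, 17:47-20:37.
11:59-16:39 meets the second set on 13:05-16:39.
17:47-20:37 meets the second set on 18:50-19:34.

13:05-16:39, 18:50-19:34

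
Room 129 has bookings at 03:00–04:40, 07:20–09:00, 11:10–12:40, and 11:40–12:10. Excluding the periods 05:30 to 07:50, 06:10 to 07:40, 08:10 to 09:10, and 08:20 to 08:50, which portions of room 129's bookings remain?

First set merges to 03:00–04:40, 07:20–09:00, 11:10–12:40.
Second set merges to 05:30–07:50, 08:10–09:10.
03:00–04:40: no B overlap → unchanged.
07:20–09:00 minus B → 07:50–08:10.
11:10–12:40: no B overlap → unchanged.

03:00–04:40, 07:50–08:10, 11:10–12:40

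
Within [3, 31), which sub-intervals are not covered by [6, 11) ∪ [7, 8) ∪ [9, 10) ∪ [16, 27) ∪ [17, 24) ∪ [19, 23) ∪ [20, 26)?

Covered (merged): [6, 11), [16, 27).
Gaps within [3, 31): [3, 6), [11, 16), [27, 31).

[3, 6) ∪ [11, 16) ∪ [27, 31)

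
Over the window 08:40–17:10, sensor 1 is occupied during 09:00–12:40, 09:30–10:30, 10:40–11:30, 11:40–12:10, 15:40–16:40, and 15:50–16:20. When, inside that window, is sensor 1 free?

Covered (merged): 09:00–12:40, 15:40–16:40.
Complement within 08:40–17:10: 08:40–09:00, 12:40–15:40, 16:40–17:10.

08:40–09:00, 12:40–15:40, 16:40–17:10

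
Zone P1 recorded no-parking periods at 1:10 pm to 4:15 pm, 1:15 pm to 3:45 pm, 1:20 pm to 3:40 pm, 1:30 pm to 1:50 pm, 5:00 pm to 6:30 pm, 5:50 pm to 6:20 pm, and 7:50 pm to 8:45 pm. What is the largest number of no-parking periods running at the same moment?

4

At 1:30 pm, 4 of the intervals are simultaneously active.
No point has more.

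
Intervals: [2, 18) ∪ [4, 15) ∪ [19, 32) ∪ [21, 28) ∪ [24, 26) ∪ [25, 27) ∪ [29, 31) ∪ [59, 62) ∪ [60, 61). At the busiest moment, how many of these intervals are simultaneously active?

4

Walk the sorted start/end points keeping a running depth.
The depth first hits 4 at 25.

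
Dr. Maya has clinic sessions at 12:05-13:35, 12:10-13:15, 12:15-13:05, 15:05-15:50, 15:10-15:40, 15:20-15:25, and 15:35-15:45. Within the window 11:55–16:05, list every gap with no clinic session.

11:55-12:05, 13:35-15:05, 15:50-16:05

After merging, the occupied span is 12:05-13:35, 15:05-15:50.
Complement within 11:55-16:05: 11:55-12:05, 13:35-15:05, 15:50-16:05.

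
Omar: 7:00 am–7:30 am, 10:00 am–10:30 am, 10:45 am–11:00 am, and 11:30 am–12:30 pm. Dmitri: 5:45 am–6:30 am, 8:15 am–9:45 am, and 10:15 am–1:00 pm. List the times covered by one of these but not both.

A but not B: 7:00 am-7:30 am, 10:00 am-10:15 am.
B but not A: 5:45 am-6:30 am, 8:15 am-9:45 am, 10:30 am-10:45 am, 11:00 am-11:30 am, 12:30 pm-1:00 pm.
Combining gives A △ B.

5:45 am-6:30 am, 7:00 am-7:30 am, 8:15 am-9:45 am, 10:00 am-10:15 am, 10:30 am-10:45 am, 11:00 am-11:30 am, 12:30 pm-1:00 pm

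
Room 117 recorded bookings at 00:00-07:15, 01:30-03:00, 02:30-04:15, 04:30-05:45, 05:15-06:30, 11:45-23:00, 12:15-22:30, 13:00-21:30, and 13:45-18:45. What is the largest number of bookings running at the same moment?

Sweep endpoints in order; track running count of active intervals.
Peak of 4 reached at 13:45.

4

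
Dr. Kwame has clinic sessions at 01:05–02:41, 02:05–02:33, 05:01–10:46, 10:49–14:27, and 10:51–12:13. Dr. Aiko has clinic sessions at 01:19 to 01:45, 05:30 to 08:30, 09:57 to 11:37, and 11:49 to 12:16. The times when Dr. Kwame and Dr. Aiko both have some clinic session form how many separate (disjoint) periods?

Merge the first list: 01:05-02:41, 05:01-10:46, 10:49-14:27.
A ∩ B = 01:19-01:45, 05:30-08:30, 09:57-10:46, 10:49-11:37, 11:49-12:16.
That is 5 disjoint pieces.

5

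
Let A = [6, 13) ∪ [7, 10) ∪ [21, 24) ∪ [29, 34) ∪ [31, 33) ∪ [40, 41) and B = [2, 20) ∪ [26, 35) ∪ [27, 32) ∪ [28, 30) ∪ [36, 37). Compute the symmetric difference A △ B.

Merge the first list: [6, 13), [21, 24), [29, 34), [40, 41).
Merge the second list: [2, 20), [26, 35), [36, 37).
A \ B = [21, 24), [40, 41).
B \ A = [2, 6), [13, 20), [26, 29), [34, 35), [36, 37).
Union of the two gives the symmetric difference.

[2, 6) ∪ [13, 20) ∪ [21, 24) ∪ [26, 29) ∪ [34, 35) ∪ [36, 37) ∪ [40, 41)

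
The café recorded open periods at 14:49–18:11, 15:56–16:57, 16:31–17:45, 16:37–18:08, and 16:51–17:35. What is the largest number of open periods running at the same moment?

Walk the sorted start/end points keeping a running depth.
The depth first hits 5 at 16:51.

5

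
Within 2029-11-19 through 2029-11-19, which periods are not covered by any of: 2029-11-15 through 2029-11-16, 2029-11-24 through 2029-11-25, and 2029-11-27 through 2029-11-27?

2029-11-19 through 2029-11-19

After merging, the occupied span is 2029-11-15 through 2029-11-16, 2029-11-24 through 2029-11-25, 2029-11-27 through 2029-11-27.
Gaps within 2029-11-19 through 2029-11-19: 2029-11-19 through 2029-11-19.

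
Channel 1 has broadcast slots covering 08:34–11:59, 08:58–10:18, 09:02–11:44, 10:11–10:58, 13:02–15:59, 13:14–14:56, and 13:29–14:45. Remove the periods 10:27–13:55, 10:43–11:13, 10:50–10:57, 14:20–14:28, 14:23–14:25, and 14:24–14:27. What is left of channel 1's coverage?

08:34–10:27, 13:55–14:20, 14:28–15:59

First set merges to 08:34–11:59, 13:02–15:59.
Second set merges to 10:27–13:55, 14:20–14:28.
08:34–11:59 \ B = 08:34–10:27.
13:02–15:59 \ B = 13:55–14:20, 14:28–15:59.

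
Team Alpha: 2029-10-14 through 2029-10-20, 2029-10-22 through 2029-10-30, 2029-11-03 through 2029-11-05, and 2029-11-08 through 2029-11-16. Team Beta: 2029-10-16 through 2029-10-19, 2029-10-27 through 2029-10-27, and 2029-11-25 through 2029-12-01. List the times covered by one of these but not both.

Only in the first: 2029-10-14 through 2029-10-15, 2029-10-20 through 2029-10-20, 2029-10-22 through 2029-10-26, 2029-10-28 through 2029-10-30, 2029-11-03 through 2029-11-05, 2029-11-08 through 2029-11-16.
Only in the second: 2029-11-25 through 2029-12-01.
Together these are the periods covered by exactly one.

2029-10-14 through 2029-10-15, 2029-10-20 through 2029-10-20, 2029-10-22 through 2029-10-26, 2029-10-28 through 2029-10-30, 2029-11-03 through 2029-11-05, 2029-11-08 through 2029-11-16, 2029-11-25 through 2029-12-01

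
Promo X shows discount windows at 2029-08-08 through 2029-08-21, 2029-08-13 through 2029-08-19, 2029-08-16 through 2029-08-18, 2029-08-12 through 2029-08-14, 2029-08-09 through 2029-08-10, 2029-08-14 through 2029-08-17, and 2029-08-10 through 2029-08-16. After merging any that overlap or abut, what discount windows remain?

Sort by start: 2029-08-08 through 2029-08-21, 2029-08-09 through 2029-08-10, 2029-08-10 through 2029-08-16, 2029-08-12 through 2029-08-14, 2029-08-13 through 2029-08-19, 2029-08-14 through 2029-08-17, 2029-08-16 through 2029-08-18.
2029-08-09 through 2029-08-10 overlaps/touches 2029-08-08 through 2029-08-21 → extend to 2029-08-08 through 2029-08-21.
2029-08-10 through 2029-08-16 overlaps/touches 2029-08-08 through 2029-08-21 → extend to 2029-08-08 through 2029-08-21.
2029-08-12 through 2029-08-14 overlaps/touches 2029-08-08 through 2029-08-21 → extend to 2029-08-08 through 2029-08-21.
2029-08-13 through 2029-08-19 overlaps/touches 2029-08-08 through 2029-08-21 → extend to 2029-08-08 through 2029-08-21.
2029-08-14 through 2029-08-17 overlaps/touches 2029-08-08 through 2029-08-21 → extend to 2029-08-08 through 2029-08-21.
2029-08-16 through 2029-08-18 overlaps/touches 2029-08-08 through 2029-08-21 → extend to 2029-08-08 through 2029-08-21.

2029-08-08 through 2029-08-21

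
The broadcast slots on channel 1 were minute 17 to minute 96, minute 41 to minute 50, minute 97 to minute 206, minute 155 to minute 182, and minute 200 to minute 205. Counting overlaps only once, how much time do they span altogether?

Merged: minute 17 to minute 96, minute 97 to minute 206.
Lengths: 79 minutes + 109 minutes = 188 minutes.

188 minutes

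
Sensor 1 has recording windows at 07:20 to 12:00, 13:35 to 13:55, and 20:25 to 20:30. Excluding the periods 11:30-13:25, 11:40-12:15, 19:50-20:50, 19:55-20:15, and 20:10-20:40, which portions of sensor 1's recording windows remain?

Merge the second list: 11:30–13:25, 19:50–20:50.
07:20–12:00 \ B = 07:20–11:30.
13:35–13:55: nothing removed.
20:25–20:30: entirely removed.

07:20–11:30, 13:35–13:55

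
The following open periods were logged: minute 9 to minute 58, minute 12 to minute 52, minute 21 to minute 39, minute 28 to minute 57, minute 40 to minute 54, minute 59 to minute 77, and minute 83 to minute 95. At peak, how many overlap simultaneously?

4

At minute 28, 4 of the intervals are simultaneously active.
No point has more.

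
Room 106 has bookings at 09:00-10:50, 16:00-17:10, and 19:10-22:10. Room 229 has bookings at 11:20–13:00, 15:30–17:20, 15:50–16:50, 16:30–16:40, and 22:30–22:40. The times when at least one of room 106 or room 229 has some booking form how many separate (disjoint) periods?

5

Second set merges to 11:20-13:00, 15:30-17:20, 22:30-22:40.
A ∪ B = 09:00-10:50, 11:20-13:00, 15:30-17:20, 19:10-22:10, 22:30-22:40.
That is 5 disjoint pieces.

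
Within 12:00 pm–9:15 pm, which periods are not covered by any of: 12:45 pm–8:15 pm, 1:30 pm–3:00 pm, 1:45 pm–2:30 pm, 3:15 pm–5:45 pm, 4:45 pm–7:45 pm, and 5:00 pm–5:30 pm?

After merging, the occupied span is 12:45 pm–8:15 pm.
Complement within 12:00 pm–9:15 pm: 12:00 pm–12:45 pm, 8:15 pm–9:15 pm.

12:00 pm–12:45 pm, 8:15 pm–9:15 pm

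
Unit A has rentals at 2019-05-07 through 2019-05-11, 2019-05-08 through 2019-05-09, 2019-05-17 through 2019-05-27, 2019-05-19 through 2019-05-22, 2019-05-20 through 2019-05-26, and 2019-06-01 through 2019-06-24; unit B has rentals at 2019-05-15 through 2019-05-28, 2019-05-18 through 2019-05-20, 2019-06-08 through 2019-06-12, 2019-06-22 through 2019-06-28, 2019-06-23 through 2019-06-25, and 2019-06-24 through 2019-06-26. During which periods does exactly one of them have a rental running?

Merge the first list: 2019-05-07 through 2019-05-11, 2019-05-17 through 2019-05-27, 2019-06-01 through 2019-06-24.
Merge the second list: 2019-05-15 through 2019-05-28, 2019-06-08 through 2019-06-12, 2019-06-22 through 2019-06-28.
A \ B = 2019-05-07 through 2019-05-11, 2019-06-01 through 2019-06-07, 2019-06-13 through 2019-06-21.
B \ A = 2019-05-15 through 2019-05-16, 2019-05-28 through 2019-05-28, 2019-06-25 through 2019-06-28.
Union of the two gives the symmetric difference.

2019-05-07 through 2019-05-11, 2019-05-15 through 2019-05-16, 2019-05-28 through 2019-05-28, 2019-06-01 through 2019-06-07, 2019-06-13 through 2019-06-21, 2019-06-25 through 2019-06-28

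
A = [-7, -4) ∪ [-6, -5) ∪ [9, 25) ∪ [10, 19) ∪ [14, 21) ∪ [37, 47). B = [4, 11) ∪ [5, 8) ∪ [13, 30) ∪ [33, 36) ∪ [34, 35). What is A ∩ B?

[9, 11) ∪ [13, 25)

Merge the first list: [-7, -4), [9, 25), [37, 47).
Merge the second list: [4, 11), [13, 30), [33, 36).
[-7, -4) falls entirely outside B.
[9, 25) overlaps B on [9, 11), [13, 25).
[37, 47) falls entirely outside B.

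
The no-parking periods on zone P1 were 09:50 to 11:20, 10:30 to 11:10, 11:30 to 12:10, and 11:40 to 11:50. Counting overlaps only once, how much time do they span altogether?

2 h 10 min

Merged: 09:50-11:20, 11:30-12:10.
Lengths: 1 h 30 min + 40 min = 2 h 10 min.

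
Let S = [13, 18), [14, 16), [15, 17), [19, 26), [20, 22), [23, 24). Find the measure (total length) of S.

Merged: [13, 18), [19, 26).
Lengths: 5 + 7 = 12.

12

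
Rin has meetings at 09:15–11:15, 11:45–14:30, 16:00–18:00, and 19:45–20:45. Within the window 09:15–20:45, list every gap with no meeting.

The merged coverage is 09:15–11:15, 11:45–14:30, 16:00–18:00, 19:45–20:45.
Complement within 09:15–20:45: 11:15–11:45, 14:30–16:00, 18:00–19:45.

11:15–11:45, 14:30–16:00, 18:00–19:45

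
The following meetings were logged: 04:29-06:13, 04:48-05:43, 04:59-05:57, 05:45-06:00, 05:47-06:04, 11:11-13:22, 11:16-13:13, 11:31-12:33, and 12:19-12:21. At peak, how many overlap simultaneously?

Walk the sorted start/end points keeping a running depth.
The depth first hits 4 at 05:47.

4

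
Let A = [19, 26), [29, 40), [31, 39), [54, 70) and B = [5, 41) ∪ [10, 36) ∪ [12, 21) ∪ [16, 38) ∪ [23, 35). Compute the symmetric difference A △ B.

[5, 19) ∪ [26, 29) ∪ [40, 41) ∪ [54, 70)

Merge the first list: [19, 26), [29, 40), [54, 70).
Merge the second list: [5, 41).
A but not B: [54, 70).
B but not A: [5, 19), [26, 29), [40, 41).
Combining gives A △ B.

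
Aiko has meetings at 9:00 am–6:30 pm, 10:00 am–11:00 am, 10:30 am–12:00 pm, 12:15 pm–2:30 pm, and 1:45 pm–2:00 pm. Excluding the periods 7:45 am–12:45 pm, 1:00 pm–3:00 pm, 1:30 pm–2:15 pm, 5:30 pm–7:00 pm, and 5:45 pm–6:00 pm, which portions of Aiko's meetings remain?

Merge the first list: 9:00 am-6:30 pm.
Merge the second list: 7:45 am-12:45 pm, 1:00 pm-3:00 pm, 5:30 pm-7:00 pm.
9:00 am-6:30 pm minus B → 12:45 pm-1:00 pm, 3:00 pm-5:30 pm.

12:45 pm-1:00 pm, 3:00 pm-5:30 pm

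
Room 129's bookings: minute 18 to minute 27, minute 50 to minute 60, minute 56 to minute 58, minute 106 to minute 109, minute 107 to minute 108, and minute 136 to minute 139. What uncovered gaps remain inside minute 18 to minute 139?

The merged coverage is minute 18 to minute 27, minute 50 to minute 60, minute 106 to minute 109, minute 136 to minute 139.
Complement within minute 18 to minute 139: minute 27 to minute 50, minute 60 to minute 106, minute 109 to minute 136.

minute 27 to minute 50, minute 60 to minute 106, minute 109 to minute 136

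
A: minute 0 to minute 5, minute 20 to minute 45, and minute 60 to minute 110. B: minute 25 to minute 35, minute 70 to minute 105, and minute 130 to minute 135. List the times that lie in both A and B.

minute 0 to minute 5: no overlap with the second set.
minute 20 to minute 45 meets the second set on minute 25 to minute 35.
minute 60 to minute 110 meets the second set on minute 70 to minute 105.

minute 25 to minute 35, minute 70 to minute 105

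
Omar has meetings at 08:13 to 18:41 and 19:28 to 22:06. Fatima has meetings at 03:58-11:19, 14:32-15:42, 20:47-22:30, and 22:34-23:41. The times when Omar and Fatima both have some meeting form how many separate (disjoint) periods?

A ∩ B = 08:13-11:19, 14:32-15:42, 20:47-22:06.
That is 3 disjoint pieces.

3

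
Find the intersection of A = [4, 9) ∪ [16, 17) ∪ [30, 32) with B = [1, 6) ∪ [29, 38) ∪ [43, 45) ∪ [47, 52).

[4, 6) ∪ [30, 32)

[4, 9) ∩ B → [4, 6).
[16, 17) meets no B interval.
[30, 32) ∩ B → [30, 32).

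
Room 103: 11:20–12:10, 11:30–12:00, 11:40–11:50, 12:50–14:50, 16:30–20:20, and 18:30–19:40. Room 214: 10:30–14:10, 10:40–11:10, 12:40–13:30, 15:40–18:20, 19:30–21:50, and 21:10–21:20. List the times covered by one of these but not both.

First set merges to 11:20–12:10, 12:50–14:50, 16:30–20:20.
Second set merges to 10:30–14:10, 15:40–18:20, 19:30–21:50.
A \ B = 14:10–14:50, 18:20–19:30.
B \ A = 10:30–11:20, 12:10–12:50, 15:40–16:30, 20:20–21:50.
Union of the two gives the symmetric difference.

10:30–11:20, 12:10–12:50, 14:10–14:50, 15:40–16:30, 18:20–19:30, 20:20–21:50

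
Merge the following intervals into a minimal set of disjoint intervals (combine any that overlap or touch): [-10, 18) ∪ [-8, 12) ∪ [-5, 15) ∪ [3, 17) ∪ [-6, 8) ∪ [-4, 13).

Sort by start: [-10, 18), [-8, 12), [-6, 8), [-5, 15), [-4, 13), [3, 17).
[-8, 12) overlaps/touches [-10, 18) → extend to [-10, 18).
[-6, 8) overlaps/touches [-10, 18) → extend to [-10, 18).
[-5, 15) overlaps/touches [-10, 18) → extend to [-10, 18).
[-4, 13) overlaps/touches [-10, 18) → extend to [-10, 18).
[3, 17) overlaps/touches [-10, 18) → extend to [-10, 18).

[-10, 18)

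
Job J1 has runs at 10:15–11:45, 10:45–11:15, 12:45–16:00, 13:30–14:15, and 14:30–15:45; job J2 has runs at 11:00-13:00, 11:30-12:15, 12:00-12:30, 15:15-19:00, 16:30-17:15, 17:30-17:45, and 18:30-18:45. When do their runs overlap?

11:00–11:45, 12:45–13:00, 15:15–16:00

First set merges to 10:15–11:45, 12:45–16:00.
Second set merges to 11:00–13:00, 15:15–19:00.
10:15–11:45 meets the second set on 11:00–11:45.
12:45–16:00 meets the second set on 12:45–13:00, 15:15–16:00.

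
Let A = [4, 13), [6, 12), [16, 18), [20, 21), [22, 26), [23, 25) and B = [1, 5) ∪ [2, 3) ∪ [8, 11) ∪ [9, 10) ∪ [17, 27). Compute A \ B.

[5, 8) ∪ [11, 13) ∪ [16, 17)

A, merged: [4, 13), [16, 18), [20, 21), [22, 26).
B, merged: [1, 5), [8, 11), [17, 27).
[4, 13) \ B = [5, 8), [11, 13).
[16, 18) \ B = [16, 17).
[20, 21): entirely removed.
[22, 26): entirely removed.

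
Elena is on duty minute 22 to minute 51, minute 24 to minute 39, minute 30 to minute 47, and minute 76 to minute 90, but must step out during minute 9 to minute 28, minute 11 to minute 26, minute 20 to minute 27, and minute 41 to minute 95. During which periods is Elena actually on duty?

First set merges to minute 22 to minute 51, minute 76 to minute 90.
Second set merges to minute 9 to minute 28, minute 41 to minute 95.
minute 22 to minute 51 minus B → minute 28 to minute 41.
minute 76 to minute 90: fully covered by B → removed.

minute 28 to minute 41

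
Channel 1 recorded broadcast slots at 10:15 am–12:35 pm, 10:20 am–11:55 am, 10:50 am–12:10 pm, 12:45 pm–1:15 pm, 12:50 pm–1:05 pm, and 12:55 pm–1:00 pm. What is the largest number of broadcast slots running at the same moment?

Walk the sorted start/end points keeping a running depth.
The depth first hits 3 at 10:50 am.

3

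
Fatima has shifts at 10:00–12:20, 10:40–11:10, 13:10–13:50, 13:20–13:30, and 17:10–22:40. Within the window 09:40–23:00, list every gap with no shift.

The merged coverage is 10:00–12:20, 13:10–13:50, 17:10–22:40.
Gaps within 09:40–23:00: 09:40–10:00, 12:20–13:10, 13:50–17:10, 22:40–23:00.

09:40–10:00, 12:20–13:10, 13:50–17:10, 22:40–23:00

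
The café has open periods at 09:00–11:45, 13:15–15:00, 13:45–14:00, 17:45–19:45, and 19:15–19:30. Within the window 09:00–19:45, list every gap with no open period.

The merged coverage is 09:00-11:45, 13:15-15:00, 17:45-19:45.
Gaps within 09:00-19:45: 11:45-13:15, 15:00-17:45.

11:45-13:15, 15:00-17:45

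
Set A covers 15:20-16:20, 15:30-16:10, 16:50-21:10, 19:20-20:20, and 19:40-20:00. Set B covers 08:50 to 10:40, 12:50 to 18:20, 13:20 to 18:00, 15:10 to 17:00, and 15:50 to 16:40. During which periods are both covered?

15:20–16:20, 16:50–18:20

First set merges to 15:20–16:20, 16:50–21:10.
Second set merges to 08:50–10:40, 12:50–18:20.
15:20–16:20 overlaps B on 15:20–16:20.
16:50–21:10 overlaps B on 16:50–18:20.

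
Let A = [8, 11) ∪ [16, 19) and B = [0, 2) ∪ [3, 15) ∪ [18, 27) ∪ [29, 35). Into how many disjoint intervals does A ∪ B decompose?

4

A ∪ B = [0, 2), [3, 15), [16, 27), [29, 35).
That is 4 disjoint pieces.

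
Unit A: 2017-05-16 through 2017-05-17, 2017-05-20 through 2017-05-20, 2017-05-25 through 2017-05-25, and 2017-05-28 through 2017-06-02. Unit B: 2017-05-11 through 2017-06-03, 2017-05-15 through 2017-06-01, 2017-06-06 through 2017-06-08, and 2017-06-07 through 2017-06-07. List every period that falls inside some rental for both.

2017-05-16 through 2017-05-17, 2017-05-20 through 2017-05-20, 2017-05-25 through 2017-05-25, 2017-05-28 through 2017-06-02

Second set merges to 2017-05-11 through 2017-06-03, 2017-06-06 through 2017-06-08.
2017-05-16 through 2017-05-17 meets the second set on 2017-05-16 through 2017-05-17.
2017-05-20 through 2017-05-20 meets the second set on 2017-05-20 through 2017-05-20.
2017-05-25 through 2017-05-25 meets the second set on 2017-05-25 through 2017-05-25.
2017-05-28 through 2017-06-02 meets the second set on 2017-05-28 through 2017-06-02.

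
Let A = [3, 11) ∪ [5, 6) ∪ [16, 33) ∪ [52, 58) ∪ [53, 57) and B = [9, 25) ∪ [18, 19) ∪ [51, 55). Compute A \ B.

First set merges to [3, 11), [16, 33), [52, 58).
Second set merges to [9, 25), [51, 55).
[3, 11) \ B = [3, 9).
[16, 33) \ B = [25, 33).
[52, 58) \ B = [55, 58).

[3, 9) ∪ [25, 33) ∪ [55, 58)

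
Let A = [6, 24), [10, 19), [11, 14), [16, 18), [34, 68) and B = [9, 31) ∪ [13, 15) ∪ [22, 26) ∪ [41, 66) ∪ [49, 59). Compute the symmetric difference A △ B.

[6, 9) ∪ [24, 31) ∪ [34, 41) ∪ [66, 68)

First set merges to [6, 24), [34, 68).
Second set merges to [9, 31), [41, 66).
A but not B: [6, 9), [34, 41), [66, 68).
B but not A: [24, 31).
Combining gives A △ B.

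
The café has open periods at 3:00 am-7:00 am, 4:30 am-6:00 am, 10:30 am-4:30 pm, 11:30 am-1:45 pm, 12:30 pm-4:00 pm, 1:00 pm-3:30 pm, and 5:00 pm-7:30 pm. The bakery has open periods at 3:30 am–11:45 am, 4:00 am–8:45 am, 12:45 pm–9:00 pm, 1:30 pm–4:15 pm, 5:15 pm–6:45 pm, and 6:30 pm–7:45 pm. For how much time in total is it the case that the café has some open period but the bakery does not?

Merge the first list: 3:00 am–7:00 am, 10:30 am–4:30 pm, 5:00 pm–7:30 pm.
Merge the second list: 3:30 am–11:45 am, 12:45 pm–9:00 pm.
A \ B = 3:00 am–3:30 am, 11:45 am–12:45 pm.
Total: 30 min + 1 h = 1 h 30 min.

1 h 30 min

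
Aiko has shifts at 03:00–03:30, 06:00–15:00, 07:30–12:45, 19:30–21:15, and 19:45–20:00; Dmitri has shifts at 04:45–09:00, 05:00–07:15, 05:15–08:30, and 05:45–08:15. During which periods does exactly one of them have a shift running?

Merge the first list: 03:00–03:30, 06:00–15:00, 19:30–21:15.
Merge the second list: 04:45–09:00.
Only in the first: 03:00–03:30, 09:00–15:00, 19:30–21:15.
Only in the second: 04:45–06:00.
Together these are the periods covered by exactly one.

03:00–03:30, 04:45–06:00, 09:00–15:00, 19:30–21:15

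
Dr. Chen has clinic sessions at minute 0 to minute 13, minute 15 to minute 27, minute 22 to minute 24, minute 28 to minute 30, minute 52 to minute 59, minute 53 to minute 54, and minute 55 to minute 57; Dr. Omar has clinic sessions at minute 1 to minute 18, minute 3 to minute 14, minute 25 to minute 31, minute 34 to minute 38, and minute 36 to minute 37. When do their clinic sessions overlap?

A, merged: minute 0 to minute 13, minute 15 to minute 27, minute 28 to minute 30, minute 52 to minute 59.
B, merged: minute 1 to minute 18, minute 25 to minute 31, minute 34 to minute 38.
minute 0 to minute 13 meets the second set on minute 1 to minute 13.
minute 15 to minute 27 meets the second set on minute 15 to minute 18, minute 25 to minute 27.
minute 28 to minute 30 meets the second set on minute 28 to minute 30.
minute 52 to minute 59: no overlap with the second set.

minute 1 to minute 13, minute 15 to minute 18, minute 25 to minute 27, minute 28 to minute 30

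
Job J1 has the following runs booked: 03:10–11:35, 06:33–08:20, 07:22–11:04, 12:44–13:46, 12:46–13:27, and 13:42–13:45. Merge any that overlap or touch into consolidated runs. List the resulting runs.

03:10–11:35, 12:44–13:46

06:33–08:20 overlaps/touches 03:10–11:35 → extend to 03:10–11:35.
07:22–11:04 overlaps/touches 03:10–11:35 → extend to 03:10–11:35.
12:44–13:46 is disjoint → start new block.
12:46–13:27 overlaps/touches 12:44–13:46 → extend to 12:44–13:46.
13:42–13:45 overlaps/touches 12:44–13:46 → extend to 12:44–13:46.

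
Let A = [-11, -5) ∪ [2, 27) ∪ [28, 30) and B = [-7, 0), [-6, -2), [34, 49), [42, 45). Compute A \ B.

Second set merges to [-7, 0), [34, 49).
[-11, -5) \ B = [-11, -7).
[2, 27): nothing removed.
[28, 30): nothing removed.

[-11, -7) ∪ [2, 27) ∪ [28, 30)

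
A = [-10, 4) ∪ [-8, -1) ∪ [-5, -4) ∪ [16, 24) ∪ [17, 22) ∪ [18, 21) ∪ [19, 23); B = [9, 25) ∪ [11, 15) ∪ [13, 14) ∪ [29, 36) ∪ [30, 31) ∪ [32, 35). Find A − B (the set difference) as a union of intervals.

First set merges to [-10, 4), [16, 24).
Second set merges to [9, 25), [29, 36).
[-10, 4): nothing removed.
[16, 24): entirely removed.

[-10, 4)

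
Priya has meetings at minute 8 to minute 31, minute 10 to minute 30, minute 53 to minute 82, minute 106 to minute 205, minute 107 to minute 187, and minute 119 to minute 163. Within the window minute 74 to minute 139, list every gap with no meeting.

Covered (merged): minute 8 to minute 31, minute 53 to minute 82, minute 106 to minute 205.
Complement within minute 74 to minute 139: minute 82 to minute 106.

minute 82 to minute 106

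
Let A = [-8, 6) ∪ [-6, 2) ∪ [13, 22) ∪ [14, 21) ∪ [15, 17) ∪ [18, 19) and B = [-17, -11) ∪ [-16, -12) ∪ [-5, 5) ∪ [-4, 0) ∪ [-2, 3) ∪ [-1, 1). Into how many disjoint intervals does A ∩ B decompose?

First set merges to [-8, 6), [13, 22).
Second set merges to [-17, -11), [-5, 5).
A ∩ B = [-5, 5).
That is 1 disjoint piece.

1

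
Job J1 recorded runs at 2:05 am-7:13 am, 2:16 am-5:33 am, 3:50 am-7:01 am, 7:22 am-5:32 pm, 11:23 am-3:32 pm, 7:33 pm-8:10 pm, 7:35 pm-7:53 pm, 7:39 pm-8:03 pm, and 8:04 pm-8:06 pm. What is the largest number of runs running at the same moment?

Sweep endpoints in order; track running count of active intervals.
Peak of 3 reached at 3:50 am.

3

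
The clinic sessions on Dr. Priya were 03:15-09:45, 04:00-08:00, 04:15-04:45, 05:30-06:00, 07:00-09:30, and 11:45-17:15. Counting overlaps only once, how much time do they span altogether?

12 h

Merged: 03:15–09:45, 11:45–17:15.
Lengths: 6 h 30 min + 5 h 30 min = 12 h.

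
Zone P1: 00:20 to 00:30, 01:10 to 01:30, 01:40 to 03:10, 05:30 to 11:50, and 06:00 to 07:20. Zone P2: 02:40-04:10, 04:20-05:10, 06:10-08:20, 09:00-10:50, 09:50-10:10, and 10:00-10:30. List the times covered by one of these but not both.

Merge the first list: 00:20-00:30, 01:10-01:30, 01:40-03:10, 05:30-11:50.
Merge the second list: 02:40-04:10, 04:20-05:10, 06:10-08:20, 09:00-10:50.
Only in the first: 00:20-00:30, 01:10-01:30, 01:40-02:40, 05:30-06:10, 08:20-09:00, 10:50-11:50.
Only in the second: 03:10-04:10, 04:20-05:10.
Together these are the periods covered by exactly one.

00:20-00:30, 01:10-01:30, 01:40-02:40, 03:10-04:10, 04:20-05:10, 05:30-06:10, 08:20-09:00, 10:50-11:50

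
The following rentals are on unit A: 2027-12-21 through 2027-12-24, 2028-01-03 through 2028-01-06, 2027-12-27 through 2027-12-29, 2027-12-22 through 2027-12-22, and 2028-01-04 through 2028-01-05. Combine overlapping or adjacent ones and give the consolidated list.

Sort by start: 2027-12-21 through 2027-12-24, 2027-12-22 through 2027-12-22, 2027-12-27 through 2027-12-29, 2028-01-03 through 2028-01-06, 2028-01-04 through 2028-01-05.
2027-12-22 through 2027-12-22 overlaps/touches 2027-12-21 through 2027-12-24 → extend to 2027-12-21 through 2027-12-24.
2027-12-27 through 2027-12-29 is disjoint → start new block.
2028-01-03 through 2028-01-06 is disjoint → start new block.
2028-01-04 through 2028-01-05 overlaps/touches 2028-01-03 through 2028-01-06 → extend to 2028-01-03 through 2028-01-06.

2027-12-21 through 2027-12-24, 2027-12-27 through 2027-12-29, 2028-01-03 through 2028-01-06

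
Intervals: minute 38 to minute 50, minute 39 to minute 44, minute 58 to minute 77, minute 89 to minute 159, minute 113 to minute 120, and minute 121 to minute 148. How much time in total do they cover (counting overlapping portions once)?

Merged: minute 38 to minute 50, minute 58 to minute 77, minute 89 to minute 159.
Lengths: 12 minutes + 19 minutes + 70 minutes = 101 minutes.

101 minutes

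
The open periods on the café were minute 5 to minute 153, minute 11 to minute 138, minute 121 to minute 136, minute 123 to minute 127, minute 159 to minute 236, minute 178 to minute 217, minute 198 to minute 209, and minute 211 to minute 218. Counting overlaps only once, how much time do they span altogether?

Merged: minute 5 to minute 153, minute 159 to minute 236.
Lengths: 148 minutes + 77 minutes = 225 minutes.

225 minutes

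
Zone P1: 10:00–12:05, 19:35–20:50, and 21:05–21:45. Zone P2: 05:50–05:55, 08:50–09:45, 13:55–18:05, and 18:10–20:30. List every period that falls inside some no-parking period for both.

10:00–12:05: no overlap with the second set.
19:35–20:50 meets the second set on 19:35–20:30.
21:05–21:45: no overlap with the second set.

19:35–20:30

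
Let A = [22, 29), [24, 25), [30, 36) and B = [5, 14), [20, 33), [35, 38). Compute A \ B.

Merge the first list: [22, 29), [30, 36).
[22, 29): fully covered by B → removed.
[30, 36) minus B → [33, 35).

[33, 35)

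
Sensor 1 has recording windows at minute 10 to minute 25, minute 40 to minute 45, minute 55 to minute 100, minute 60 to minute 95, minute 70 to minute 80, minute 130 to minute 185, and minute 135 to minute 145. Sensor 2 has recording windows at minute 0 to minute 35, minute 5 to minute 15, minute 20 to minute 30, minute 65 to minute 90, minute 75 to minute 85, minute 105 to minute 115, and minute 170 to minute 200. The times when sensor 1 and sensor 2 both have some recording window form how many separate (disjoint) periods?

3

Merge the first list: minute 10 to minute 25, minute 40 to minute 45, minute 55 to minute 100, minute 130 to minute 185.
Merge the second list: minute 0 to minute 35, minute 65 to minute 90, minute 105 to minute 115, minute 170 to minute 200.
A ∩ B = minute 10 to minute 25, minute 65 to minute 90, minute 170 to minute 185.
That is 3 disjoint pieces.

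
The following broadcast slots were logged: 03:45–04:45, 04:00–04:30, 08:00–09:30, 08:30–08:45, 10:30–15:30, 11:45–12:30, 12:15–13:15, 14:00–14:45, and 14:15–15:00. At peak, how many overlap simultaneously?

3

Walk the sorted start/end points keeping a running depth.
The depth first hits 3 at 12:15.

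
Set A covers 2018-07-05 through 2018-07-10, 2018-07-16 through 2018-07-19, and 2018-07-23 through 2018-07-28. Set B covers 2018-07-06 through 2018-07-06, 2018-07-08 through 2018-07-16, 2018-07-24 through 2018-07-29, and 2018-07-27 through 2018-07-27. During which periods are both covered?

2018-07-06 through 2018-07-06, 2018-07-08 through 2018-07-10, 2018-07-16 through 2018-07-16, 2018-07-24 through 2018-07-28

B, merged: 2018-07-06 through 2018-07-06, 2018-07-08 through 2018-07-16, 2018-07-24 through 2018-07-29.
2018-07-05 through 2018-07-10 meets the second set on 2018-07-06 through 2018-07-06, 2018-07-08 through 2018-07-10.
2018-07-16 through 2018-07-19 meets the second set on 2018-07-16 through 2018-07-16.
2018-07-23 through 2018-07-28 meets the second set on 2018-07-24 through 2018-07-28.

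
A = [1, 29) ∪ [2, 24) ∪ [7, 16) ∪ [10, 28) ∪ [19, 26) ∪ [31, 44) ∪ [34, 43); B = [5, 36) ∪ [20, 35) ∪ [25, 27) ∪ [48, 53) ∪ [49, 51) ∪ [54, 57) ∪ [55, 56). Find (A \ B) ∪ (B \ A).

[1, 5) ∪ [29, 31) ∪ [36, 44) ∪ [48, 53) ∪ [54, 57)

Merge the first list: [1, 29), [31, 44).
Merge the second list: [5, 36), [48, 53), [54, 57).
Only in the first: [1, 5), [36, 44).
Only in the second: [29, 31), [48, 53), [54, 57).
Together these are the periods covered by exactly one.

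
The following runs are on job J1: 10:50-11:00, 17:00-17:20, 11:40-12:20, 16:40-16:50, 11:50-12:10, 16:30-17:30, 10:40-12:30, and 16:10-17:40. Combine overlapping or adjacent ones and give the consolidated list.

10:40–12:30, 16:10–17:40

Sort by start: 10:40–12:30, 10:50–11:00, 11:40–12:20, 11:50–12:10, 16:10–17:40, 16:30–17:30, 16:40–16:50, 17:00–17:20.
10:50–11:00 overlaps/touches 10:40–12:30 → extend to 10:40–12:30.
11:40–12:20 overlaps/touches 10:40–12:30 → extend to 10:40–12:30.
11:50–12:10 overlaps/touches 10:40–12:30 → extend to 10:40–12:30.
16:10–17:40 is disjoint → start new block.
16:30–17:30 overlaps/touches 16:10–17:40 → extend to 16:10–17:40.
16:40–16:50 overlaps/touches 16:10–17:40 → extend to 16:10–17:40.
17:00–17:20 overlaps/touches 16:10–17:40 → extend to 16:10–17:40.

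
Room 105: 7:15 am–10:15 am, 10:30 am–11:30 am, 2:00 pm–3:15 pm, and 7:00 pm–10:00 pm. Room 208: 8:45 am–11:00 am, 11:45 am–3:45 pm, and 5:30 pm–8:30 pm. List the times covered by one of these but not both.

Only in the first: 7:15 am–8:45 am, 11:00 am–11:30 am, 8:30 pm–10:00 pm.
Only in the second: 10:15 am–10:30 am, 11:45 am–2:00 pm, 3:15 pm–3:45 pm, 5:30 pm–7:00 pm.
Together these are the periods covered by exactly one.

7:15 am–8:45 am, 10:15 am–10:30 am, 11:00 am–11:30 am, 11:45 am–2:00 pm, 3:15 pm–3:45 pm, 5:30 pm–7:00 pm, 8:30 pm–10:00 pm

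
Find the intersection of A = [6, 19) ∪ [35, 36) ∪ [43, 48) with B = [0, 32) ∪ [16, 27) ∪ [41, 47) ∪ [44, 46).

[6, 19) ∪ [43, 47)

B, merged: [0, 32), [41, 47).
[6, 19) ∩ B → [6, 19).
[35, 36) meets no B interval.
[43, 48) ∩ B → [43, 47).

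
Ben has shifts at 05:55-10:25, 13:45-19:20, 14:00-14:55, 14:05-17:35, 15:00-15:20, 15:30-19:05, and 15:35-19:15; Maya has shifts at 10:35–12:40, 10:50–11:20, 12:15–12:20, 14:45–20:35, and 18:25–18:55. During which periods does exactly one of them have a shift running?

Merge the first list: 05:55–10:25, 13:45–19:20.
Merge the second list: 10:35–12:40, 14:45–20:35.
A but not B: 05:55–10:25, 13:45–14:45.
B but not A: 10:35–12:40, 19:20–20:35.
Combining gives A △ B.

05:55–10:25, 10:35–12:40, 13:45–14:45, 19:20–20:35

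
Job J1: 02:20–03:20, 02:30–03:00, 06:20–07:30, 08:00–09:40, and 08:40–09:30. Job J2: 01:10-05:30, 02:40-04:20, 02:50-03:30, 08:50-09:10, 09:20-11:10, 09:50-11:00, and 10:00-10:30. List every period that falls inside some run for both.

02:20–03:20, 08:50–09:10, 09:20–09:40

Merge the first list: 02:20–03:20, 06:20–07:30, 08:00–09:40.
Merge the second list: 01:10–05:30, 08:50–09:10, 09:20–11:10.
02:20–03:20 ∩ B → 02:20–03:20.
06:20–07:30 meets no B interval.
08:00–09:40 ∩ B → 08:50–09:10, 09:20–09:40.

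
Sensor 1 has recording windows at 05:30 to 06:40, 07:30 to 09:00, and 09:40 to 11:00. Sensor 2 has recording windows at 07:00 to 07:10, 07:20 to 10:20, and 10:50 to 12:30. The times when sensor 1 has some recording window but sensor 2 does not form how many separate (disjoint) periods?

A \ B = 05:30–06:40, 10:20–10:50.
That is 2 disjoint pieces.

2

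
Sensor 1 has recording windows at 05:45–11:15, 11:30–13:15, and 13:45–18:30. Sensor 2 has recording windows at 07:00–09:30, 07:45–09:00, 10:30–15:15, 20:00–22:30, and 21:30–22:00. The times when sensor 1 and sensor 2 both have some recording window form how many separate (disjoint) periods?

4

Merge the second list: 07:00–09:30, 10:30–15:15, 20:00–22:30.
A ∩ B = 07:00–09:30, 10:30–11:15, 11:30–13:15, 13:45–15:15.
That is 4 disjoint pieces.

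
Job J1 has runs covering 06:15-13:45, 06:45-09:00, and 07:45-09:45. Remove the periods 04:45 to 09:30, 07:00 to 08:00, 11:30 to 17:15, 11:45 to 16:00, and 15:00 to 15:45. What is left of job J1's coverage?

09:30-11:30

First set merges to 06:15-13:45.
Second set merges to 04:45-09:30, 11:30-17:15.
06:15-13:45 with B removed leaves 09:30-11:30.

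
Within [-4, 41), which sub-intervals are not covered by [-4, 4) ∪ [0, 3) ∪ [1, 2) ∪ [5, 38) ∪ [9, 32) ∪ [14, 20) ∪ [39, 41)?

The merged coverage is [-4, 4), [5, 38), [39, 41).
Gaps within [-4, 41): [4, 5), [38, 39).

[4, 5) ∪ [38, 39)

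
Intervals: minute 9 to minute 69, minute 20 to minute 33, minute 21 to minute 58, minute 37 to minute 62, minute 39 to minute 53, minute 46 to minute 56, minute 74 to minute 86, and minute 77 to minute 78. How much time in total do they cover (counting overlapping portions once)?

Merged: minute 9 to minute 69, minute 74 to minute 86.
Lengths: 60 minutes + 12 minutes = 72 minutes.

72 minutes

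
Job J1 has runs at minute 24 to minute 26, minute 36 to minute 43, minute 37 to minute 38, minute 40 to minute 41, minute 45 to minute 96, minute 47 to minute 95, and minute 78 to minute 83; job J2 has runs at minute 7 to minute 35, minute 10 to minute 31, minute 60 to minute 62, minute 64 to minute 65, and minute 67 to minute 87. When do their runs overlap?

Merge the first list: minute 24 to minute 26, minute 36 to minute 43, minute 45 to minute 96.
Merge the second list: minute 7 to minute 35, minute 60 to minute 62, minute 64 to minute 65, minute 67 to minute 87.
minute 24 to minute 26 meets the second set on minute 24 to minute 26.
minute 36 to minute 43: no overlap with the second set.
minute 45 to minute 96 meets the second set on minute 60 to minute 62, minute 64 to minute 65, minute 67 to minute 87.

minute 24 to minute 26, minute 60 to minute 62, minute 64 to minute 65, minute 67 to minute 87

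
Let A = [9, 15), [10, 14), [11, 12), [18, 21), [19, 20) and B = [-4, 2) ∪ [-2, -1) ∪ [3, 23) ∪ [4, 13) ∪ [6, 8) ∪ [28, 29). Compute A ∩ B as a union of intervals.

First set merges to [9, 15), [18, 21).
Second set merges to [-4, 2), [3, 23), [28, 29).
[9, 15) overlaps B on [9, 15).
[18, 21) overlaps B on [18, 21).

[9, 15) ∪ [18, 21)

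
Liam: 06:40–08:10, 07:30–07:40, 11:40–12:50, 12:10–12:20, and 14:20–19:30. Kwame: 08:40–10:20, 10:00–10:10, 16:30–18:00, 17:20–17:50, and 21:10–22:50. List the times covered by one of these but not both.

Merge the first list: 06:40-08:10, 11:40-12:50, 14:20-19:30.
Merge the second list: 08:40-10:20, 16:30-18:00, 21:10-22:50.
Only in the first: 06:40-08:10, 11:40-12:50, 14:20-16:30, 18:00-19:30.
Only in the second: 08:40-10:20, 21:10-22:50.
Together these are the periods covered by exactly one.

06:40-08:10, 08:40-10:20, 11:40-12:50, 14:20-16:30, 18:00-19:30, 21:10-22:50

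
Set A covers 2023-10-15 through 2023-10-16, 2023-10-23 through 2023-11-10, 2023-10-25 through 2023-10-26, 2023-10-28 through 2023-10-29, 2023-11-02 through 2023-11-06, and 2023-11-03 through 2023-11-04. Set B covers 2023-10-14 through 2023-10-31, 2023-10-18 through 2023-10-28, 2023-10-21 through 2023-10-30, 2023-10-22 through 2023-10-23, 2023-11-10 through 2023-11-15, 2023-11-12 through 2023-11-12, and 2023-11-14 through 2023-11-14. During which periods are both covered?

2023-10-15 through 2023-10-16, 2023-10-23 through 2023-10-31, 2023-11-10 through 2023-11-10

A, merged: 2023-10-15 through 2023-10-16, 2023-10-23 through 2023-11-10.
B, merged: 2023-10-14 through 2023-10-31, 2023-11-10 through 2023-11-15.
2023-10-15 through 2023-10-16 meets the second set on 2023-10-15 through 2023-10-16.
2023-10-23 through 2023-11-10 meets the second set on 2023-10-23 through 2023-10-31, 2023-11-10 through 2023-11-10.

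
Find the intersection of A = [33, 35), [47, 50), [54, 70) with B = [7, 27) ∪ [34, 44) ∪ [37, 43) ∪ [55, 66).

Merge the second list: [7, 27), [34, 44), [55, 66).
[33, 35) overlaps B on [34, 35).
[47, 50) falls entirely outside B.
[54, 70) overlaps B on [55, 66).

[34, 35) ∪ [55, 66)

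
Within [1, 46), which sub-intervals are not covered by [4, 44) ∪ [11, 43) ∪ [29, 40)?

Covered (merged): [4, 44).
Gaps within [1, 46): [1, 4), [44, 46).

[1, 4) ∪ [44, 46)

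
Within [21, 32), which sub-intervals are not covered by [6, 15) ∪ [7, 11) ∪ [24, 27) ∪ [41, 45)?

[21, 24) ∪ [27, 32)

The merged coverage is [6, 15), [24, 27), [41, 45).
Uncovered inside [21, 32): [21, 24), [27, 32).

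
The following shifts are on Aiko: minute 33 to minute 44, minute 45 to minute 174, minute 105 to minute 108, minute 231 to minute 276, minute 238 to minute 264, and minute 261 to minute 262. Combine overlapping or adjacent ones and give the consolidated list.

minute 33 to minute 44, minute 45 to minute 174, minute 231 to minute 276

minute 45 to minute 174 is disjoint → start new block.
minute 105 to minute 108 overlaps/touches minute 45 to minute 174 → extend to minute 45 to minute 174.
minute 231 to minute 276 is disjoint → start new block.
minute 238 to minute 264 overlaps/touches minute 231 to minute 276 → extend to minute 231 to minute 276.
minute 261 to minute 262 overlaps/touches minute 231 to minute 276 → extend to minute 231 to minute 276.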